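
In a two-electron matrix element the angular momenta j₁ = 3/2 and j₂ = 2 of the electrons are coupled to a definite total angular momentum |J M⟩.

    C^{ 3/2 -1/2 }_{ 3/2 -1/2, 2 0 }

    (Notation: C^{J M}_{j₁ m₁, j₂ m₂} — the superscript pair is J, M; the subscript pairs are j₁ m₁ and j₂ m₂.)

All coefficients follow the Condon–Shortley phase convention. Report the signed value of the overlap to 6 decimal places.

-0.447214  (= −√(1/5))

triangle: 2!·1!·2!/6! = 4/720
(j±m)!: 1!·2!·2!·2!·1!·2! = 16
prefactor² = (2J+1)·Δ·N² = 16/45
  k=1: −1/(1!·1!·1!·1!·0!·1!) = -1
  k=2: +1/(2!·0!·0!·0!·1!·2!) = 1/4
Σ = -3/4  ⇒  CG² = 16/45·(-3/4)² = 1/5
CG = −√(1/5) = -0.447214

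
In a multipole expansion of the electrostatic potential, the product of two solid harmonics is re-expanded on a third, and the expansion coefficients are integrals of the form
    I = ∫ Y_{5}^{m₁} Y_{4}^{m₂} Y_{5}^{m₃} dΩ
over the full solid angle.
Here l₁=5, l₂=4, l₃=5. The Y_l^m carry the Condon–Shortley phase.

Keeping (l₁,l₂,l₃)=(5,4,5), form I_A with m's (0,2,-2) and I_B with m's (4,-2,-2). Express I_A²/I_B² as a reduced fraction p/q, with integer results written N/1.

l's match ⇒ only the (l;m) 3-j factors differ between A and B.
A: triangle coeff Δ(5,4,5) = 1/3153150; Σ_t [2,4]: t=2:+1/3456 t=3:−1/1728 t=4:+1/11520 = -7/34560; (3j)²=7/858 [(5 4 5; 0 2 -2)], sign=+1
B: triangle coeff Δ(5,4,5) = 1/3153150; Σ_t [0,1]: t=0:+1/11520 t=1:−1/25920 = 1/20736; (3j)²=5/429 [(5 4 5; 4 -2 -2)], sign=-1
I_A²/I_B² = (7/858)/(5/429) = 7/10

7/10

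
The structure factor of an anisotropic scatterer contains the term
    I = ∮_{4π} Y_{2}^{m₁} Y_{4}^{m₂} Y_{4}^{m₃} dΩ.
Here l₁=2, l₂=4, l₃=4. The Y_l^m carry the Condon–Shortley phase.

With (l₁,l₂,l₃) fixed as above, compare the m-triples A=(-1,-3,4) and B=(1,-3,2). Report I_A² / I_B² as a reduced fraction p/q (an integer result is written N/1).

Shared (l₁,l₂,l₃)=(2,4,4): N and (l;000)² cancel in I_A²/I_B².
A: Δ = 2!·2!·6!/11! = 1/13860; Racah Σ t=1..1: t=1:−1/1440 = -1/1440; ⇒ 3j(2 4 4; -1 -3 4)² = 7/165, sgn -1
B: Δ = 2!·2!·6!/11! = 1/13860; Racah Σ t=0..1: t=0:+1/240 t=1:−1/1440 = 1/288; ⇒ 3j(2 4 4; 1 -3 2)² = 5/132, sgn +1
I_A²/I_B² = (7/165)/(5/132) = 28/25

28/25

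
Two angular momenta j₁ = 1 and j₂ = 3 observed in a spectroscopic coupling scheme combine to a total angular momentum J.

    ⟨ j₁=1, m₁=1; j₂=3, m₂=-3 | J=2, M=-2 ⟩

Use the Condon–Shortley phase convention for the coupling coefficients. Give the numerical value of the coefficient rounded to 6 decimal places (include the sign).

triangle: 2!*0!*4!/7! = 48/5040
(j±m)!: 2!*0!*0!*6!*0!*4! = 34560
prefactor² = (2J+1)*Δ*N² = 11520/7
  k=0: +1/(0!*2!*0!*0!*0!*4!) = 1/48
Σ = 1/48  ⇒  CG² = 11520/7*(1/48)² = 5/7
CG = +√(5/7) = +0.845154

+0.845154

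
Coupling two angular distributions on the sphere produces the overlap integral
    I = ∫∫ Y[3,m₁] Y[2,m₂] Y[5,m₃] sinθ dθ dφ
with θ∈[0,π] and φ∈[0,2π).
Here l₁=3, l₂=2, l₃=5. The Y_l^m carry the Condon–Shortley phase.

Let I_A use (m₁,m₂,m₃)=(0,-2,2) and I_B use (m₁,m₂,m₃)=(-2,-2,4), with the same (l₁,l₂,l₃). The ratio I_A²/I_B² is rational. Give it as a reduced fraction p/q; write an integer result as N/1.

Shared (l₁,l₂,l₃)=(3,2,5): N and (l;000)² cancel in I_A²/I_B².
A: Δ = 0!·6!·4!/11! = 1/2310; Racah Σ t=0..0: t=0:+1/864 = 1/864; ⇒ 3j(3 2 5; 0 -2 2)² = 1/66, sgn -1
B: Δ = 0!·6!·4!/11! = 1/2310; Racah Σ t=0..0: t=0:+1/2880 = 1/2880; ⇒ 3j(3 2 5; -2 -2 4)² = 3/55, sgn -1
I_A²/I_B² = (1/66)/(3/55) = 5/18

5/18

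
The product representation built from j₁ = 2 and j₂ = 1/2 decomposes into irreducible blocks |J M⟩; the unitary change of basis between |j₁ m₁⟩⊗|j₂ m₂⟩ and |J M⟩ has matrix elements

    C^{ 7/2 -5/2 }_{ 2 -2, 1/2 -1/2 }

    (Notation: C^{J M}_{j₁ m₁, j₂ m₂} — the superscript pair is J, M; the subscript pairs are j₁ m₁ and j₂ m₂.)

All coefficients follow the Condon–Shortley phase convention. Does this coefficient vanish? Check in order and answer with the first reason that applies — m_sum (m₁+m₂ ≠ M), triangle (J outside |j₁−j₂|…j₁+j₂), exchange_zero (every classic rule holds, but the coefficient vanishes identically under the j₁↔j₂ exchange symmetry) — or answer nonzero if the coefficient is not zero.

triangle

m-sum: m₁+m₂ = -2+(-1/2) = -5/2, M = -5/2  ✓
triangle: need |j₁−j₂| ≤ J ≤ j₁+j₂, i.e. J ∈ [3/2, 5/2]; J = 7/2 is outside ✗ ⇒ coefficient is 0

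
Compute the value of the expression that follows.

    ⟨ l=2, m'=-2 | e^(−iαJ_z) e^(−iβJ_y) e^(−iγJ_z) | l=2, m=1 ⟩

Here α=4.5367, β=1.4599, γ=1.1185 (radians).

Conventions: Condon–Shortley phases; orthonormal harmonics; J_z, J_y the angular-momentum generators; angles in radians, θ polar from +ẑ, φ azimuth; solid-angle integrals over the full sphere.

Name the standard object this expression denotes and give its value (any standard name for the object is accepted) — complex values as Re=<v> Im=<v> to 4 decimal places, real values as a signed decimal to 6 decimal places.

Wigner D-matrix element, Re=-0.0445 Im=0.4397

This is a Wigner D-matrix element — the rotation-matrix element ⟨l m'| R(α,β,γ) |l m⟩ in the angular-momentum basis.
D^2_{-2,1}(4.5367,1.4599,1.1185) = e^{-i·-2·4.5367}·d^2_{-2,1}(1.4599)·e^{-i·1·1.1185}. Compute d first:
Half-angle: c=0.745208, s=0.666832. N=√(1·24·6·1)=12.000000
The bounds max(0,m−m')=3 and min(l+m,l−m')=3 give 1 term
  k=3: (−1)^0·12.0000/(6)·0.7452^1·0.6668^3 = +0.441934
d^2_{-2,1}(1.4599) = +0.441934
Attach z-rotation phases: D = e^{-i(-2)(4.5367)}·(+0.441934)·e^{-i(1)(1.1185)} = -0.044524+0.439685i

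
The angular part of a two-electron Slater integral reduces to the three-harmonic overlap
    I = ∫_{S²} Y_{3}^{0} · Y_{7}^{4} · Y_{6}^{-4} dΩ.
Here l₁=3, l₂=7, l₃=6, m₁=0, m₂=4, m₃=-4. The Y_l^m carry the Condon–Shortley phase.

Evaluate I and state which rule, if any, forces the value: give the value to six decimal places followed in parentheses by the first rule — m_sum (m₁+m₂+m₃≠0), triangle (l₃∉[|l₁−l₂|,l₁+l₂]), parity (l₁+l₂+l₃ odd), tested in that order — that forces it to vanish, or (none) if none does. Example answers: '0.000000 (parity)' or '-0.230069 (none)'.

-0.078810 (none)

Rules hold: Σm=0, L=16 even, 4≤6≤10.
N = 7·15·13 = 1365
Δ = 4!·2!·10!/17! = 1/2042040
Racah Σ t=1..3: t=1:−1/207360 t=2:+1/57600 t=3:−1/207360 = 1/129600
⇒ 3j(3 7 6; 0 0 0)² = 168/12155, sgn +1
Racah Σ t=1..3: t=1:−1/43545600 t=2:+1/1451520 t=3:−1/967680 = -1/2721600
⇒ 3j(3 7 6; 0 4 -4)² = 32/7735, sgn -1
4πI² = N·(3j₀)²·(3jₘ)² = 16128/206635
I = -1·√(0.0780507/4π) = -0.07881037
No selection rule forces the value: the integral is nonzero (none).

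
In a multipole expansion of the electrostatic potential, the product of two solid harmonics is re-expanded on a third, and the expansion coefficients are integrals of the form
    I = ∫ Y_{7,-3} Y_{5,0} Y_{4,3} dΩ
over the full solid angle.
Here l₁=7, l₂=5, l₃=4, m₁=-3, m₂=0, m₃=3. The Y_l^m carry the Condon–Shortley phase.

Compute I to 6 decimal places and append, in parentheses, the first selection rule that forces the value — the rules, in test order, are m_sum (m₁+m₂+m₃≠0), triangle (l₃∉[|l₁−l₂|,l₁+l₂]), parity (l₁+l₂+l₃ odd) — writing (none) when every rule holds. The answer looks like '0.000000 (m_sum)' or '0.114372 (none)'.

0.133348 (none)

Rules hold: Σm=0, L=16 even, 2≤4≤12.
N = 15·11·9 = 1485
Δ = 8!·6!·2!/17! = 1/6126120
Racah Σ t=3..5: t=3:−1/69120 t=4:+1/20736 t=5:−1/69120 = 1/51840
⇒ 3j(7 5 4; 0 0 0)² = 280/21879, sgn +1
Racah Σ t=4..5: t=4:+1/414720 t=5:−1/172800 = -7/2073600
⇒ 3j(7 5 4; -3 0 3)² = 343/29172, sgn +1
4πI² = N·(3j₀)²·(3jₘ)² = 120050/537251
I = +1·√(0.223452/4π) = 0.13334832
No selection rule forces the value: the integral is nonzero (none).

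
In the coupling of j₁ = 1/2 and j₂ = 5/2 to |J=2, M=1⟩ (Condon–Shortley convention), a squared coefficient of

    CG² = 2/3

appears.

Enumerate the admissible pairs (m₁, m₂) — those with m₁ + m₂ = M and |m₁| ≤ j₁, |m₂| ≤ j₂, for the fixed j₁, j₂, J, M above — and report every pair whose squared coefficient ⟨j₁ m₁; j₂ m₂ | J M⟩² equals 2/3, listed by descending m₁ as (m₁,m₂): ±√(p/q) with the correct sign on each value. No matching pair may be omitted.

(-1/2,3/2): −√(2/3)

Admissible pairs with m₁+m₂ = M = 1: (-1/2,3/2), (1/2,1/2)
  (m₁,m₂)=(1/2,1/2): CG² = 1/3, CG = +√(1/3)
  (m₁,m₂)=(-1/2,3/2): CG² = 2/3, CG = −√(2/3)   ← matches the target
Pairs with CG² = 2/3: (-1/2,3/2): −√(2/3)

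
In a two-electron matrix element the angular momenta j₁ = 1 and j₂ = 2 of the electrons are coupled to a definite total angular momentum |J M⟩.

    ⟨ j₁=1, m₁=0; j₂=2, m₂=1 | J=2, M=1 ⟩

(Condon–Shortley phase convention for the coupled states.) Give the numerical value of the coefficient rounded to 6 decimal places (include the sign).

j₁+j₂−J=1  J+j₁−j₂=1  J−j₁+j₂=3  j₁+j₂+J+1=6
(j₁±m₁, j₂±m₂, J±M) = (1,1,3,1,3,1)
P² = 3/2
sum k=0..1:
  [0] +1/6 = 1/6
  [1] −1/2 = -1/2
S = -1/3
C² = P²·S² = 1/6 ; C = -0.408248

−√(1/6) ≈ -0.408248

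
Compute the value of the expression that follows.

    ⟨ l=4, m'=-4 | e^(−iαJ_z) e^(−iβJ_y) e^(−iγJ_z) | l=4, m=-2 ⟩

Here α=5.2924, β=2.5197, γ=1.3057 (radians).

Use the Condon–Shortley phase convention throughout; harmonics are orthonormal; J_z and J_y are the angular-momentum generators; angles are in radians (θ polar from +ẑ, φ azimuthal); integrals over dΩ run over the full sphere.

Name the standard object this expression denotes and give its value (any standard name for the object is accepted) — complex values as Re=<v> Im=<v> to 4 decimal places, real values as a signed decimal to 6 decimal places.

This is a Wigner D-matrix element — the rotation-matrix element ⟨l m'| R(α,β,γ) |l m⟩ in the angular-momentum basis.
First d^4_{-4,-2}(β=2.5197), then the phase factors e^{-i(-4)α} and e^{-i(-2)γ}:
With c≡cos(β/2)=0.305960 and s≡sin(β/2)=0.952044, N=[1·40320·2·720]^{1/2}=7619.763776
k: max(0,(-2)−(-4))=2 … min(4+(-2),4−(-4))=2
  k=2: (−1)^0·7619.7638/(1440)·0.3060^6·0.9520^2 = +0.003934
d^4_{-4,-2}(2.5197) = +0.003934
D = (-0.681088+0.732201i)·(+0.003934)·(-0.862710+0.505700i) = +0.000855-0.003840i

Wigner D-matrix element, Re=0.0009 Im=-0.0038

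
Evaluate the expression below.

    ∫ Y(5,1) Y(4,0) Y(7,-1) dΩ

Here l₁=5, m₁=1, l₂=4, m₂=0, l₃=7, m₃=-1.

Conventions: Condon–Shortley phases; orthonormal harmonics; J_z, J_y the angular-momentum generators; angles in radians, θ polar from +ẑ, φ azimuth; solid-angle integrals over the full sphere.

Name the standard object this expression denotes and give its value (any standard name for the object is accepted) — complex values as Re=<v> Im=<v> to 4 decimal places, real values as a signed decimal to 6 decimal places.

Gaunt coefficient, -0.112008

This is a Gaunt coefficient — the integral of a triple product of spherical harmonics over the sphere.
Rules hold: Σm=0, L=16 even, 1≤7≤9.
N = 11·9·15 = 1485
Δ = 2!·8!·6!/17! = 1/6126120
Racah Σ t=0..2: t=0:+1/69120 t=1:−1/20736 t=2:+1/69120 = -1/51840
⇒ 3j(5 4 7; 0 0 0)² = 280/21879, sgn +1
Racah Σ t=0..2: t=0:+1/55296 t=1:−1/25920 t=2:+1/138240 = -11/829440
⇒ 3j(5 4 7; 1 0 -1)² = 11/1326, sgn -1
4πI² = N·(3j₀)²·(3jₘ)² = 7700/48841
I = -1·√(0.157654/4π) = -0.11200777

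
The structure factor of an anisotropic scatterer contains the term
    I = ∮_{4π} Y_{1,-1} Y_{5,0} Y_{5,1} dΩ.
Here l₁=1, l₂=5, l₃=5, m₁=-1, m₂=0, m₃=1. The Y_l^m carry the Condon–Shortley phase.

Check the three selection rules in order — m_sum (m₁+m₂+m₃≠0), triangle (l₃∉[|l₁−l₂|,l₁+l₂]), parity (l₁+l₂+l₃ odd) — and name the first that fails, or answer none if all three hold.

parity

azimuthal sum: -1 + 0 + 1 = 0  ✓
4 ≤ 5 ≤ 6 (triangle on l)  ✓
L = 1 + 5 + 5 = 11 (odd)  ✗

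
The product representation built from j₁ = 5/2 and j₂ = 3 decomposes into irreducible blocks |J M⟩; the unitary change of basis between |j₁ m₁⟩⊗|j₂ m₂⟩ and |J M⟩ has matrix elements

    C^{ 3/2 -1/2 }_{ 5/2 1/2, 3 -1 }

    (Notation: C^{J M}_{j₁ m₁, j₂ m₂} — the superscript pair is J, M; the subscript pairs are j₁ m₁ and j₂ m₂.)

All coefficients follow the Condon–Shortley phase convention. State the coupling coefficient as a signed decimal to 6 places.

triangle: 4!×1!×2!/8! = 48/40320
(j±m)!: 3!×2!×2!×4!×1!×2! = 1152
prefactor² = (2J+1)×Δ×N² = 192/35
  k=1: −1/(1!×3!×1!×1!×0!×1!) = -1/6
  k=2: +1/(2!×2!×0!×0!×1!×2!) = 1/8
Σ = -1/24  ⇒  CG² = 192/35×(-1/24)² = 1/105
CG = −√(1/105) = -0.097590

−√(1/105) ≈ -0.097590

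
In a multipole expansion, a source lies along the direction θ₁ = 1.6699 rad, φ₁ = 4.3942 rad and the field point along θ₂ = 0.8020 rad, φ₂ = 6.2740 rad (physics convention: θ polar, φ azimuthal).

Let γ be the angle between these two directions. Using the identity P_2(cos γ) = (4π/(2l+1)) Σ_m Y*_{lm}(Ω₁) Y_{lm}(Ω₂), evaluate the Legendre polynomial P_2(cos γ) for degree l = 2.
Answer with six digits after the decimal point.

Addition theorem: P_2(cos γ) = (4π/5) Σ_m Y*_{lm}(Ω₁) Y_{lm}(Ω₂), m = −2…2:
  m=-2: Y*=(-0.307621, 0.227310)  Y=(0.199515, 0.003666)  product (-0.062208, 0.044224)
  m=-1: Y*=(0.023796, 0.072244)  Y=(0.386045, 0.003546)  product (0.008930, 0.027974)
  m=+0: Y*=(-0.306129, -0.000000)  Y=(0.141990, 0.000000)  product (-0.043467, -0.000000)
  m=+1: Y*=(-0.023796, 0.072244)  Y=(-0.386045, 0.003546)  product (0.008930, -0.027974)
  m=+2: Y*=(-0.307621, -0.227310)  Y=(0.199515, -0.003666)  product (-0.062208, -0.044224)
Σ over m = (-0.150024, 0.000000); ×(4π/5) → (-0.377051, 0.000000). Real part: -0.377051

-0.377051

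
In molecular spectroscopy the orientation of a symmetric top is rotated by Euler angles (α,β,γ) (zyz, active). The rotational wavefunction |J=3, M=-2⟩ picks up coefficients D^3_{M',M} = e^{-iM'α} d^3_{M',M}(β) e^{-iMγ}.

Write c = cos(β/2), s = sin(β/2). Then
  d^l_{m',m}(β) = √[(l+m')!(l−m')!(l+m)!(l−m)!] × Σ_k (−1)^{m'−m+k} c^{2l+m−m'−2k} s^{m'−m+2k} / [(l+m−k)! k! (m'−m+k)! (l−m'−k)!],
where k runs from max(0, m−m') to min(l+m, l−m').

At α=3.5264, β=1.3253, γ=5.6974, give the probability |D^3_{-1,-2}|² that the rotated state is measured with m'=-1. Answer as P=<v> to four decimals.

Split into d^3_{-1,-2}(β=1.3253) × two z-phases.
c=cos(1.325300/2)=0.788365, s=sin(1.325300/2)=0.615208; N=√[2·24·1·120]=75.894664
k∈{0,1} keeps every argument non-negative
  k=0: (−1)^1·75.8947/(24)·0.7884^5·0.6152^1 = -0.592459
  k=1: (−1)^2·75.8947/(12)·0.7884^3·0.6152^3 = +0.721569
d^3_{-1,-2}(1.3253) = -0.592459 +0.721569 = +0.129110
|D^3_{-1,-2}|² = |d^3_{-1,-2}(β)|² = (+0.129110)² = 0.016669 (the z-rotation phases have unit modulus)

P=0.0167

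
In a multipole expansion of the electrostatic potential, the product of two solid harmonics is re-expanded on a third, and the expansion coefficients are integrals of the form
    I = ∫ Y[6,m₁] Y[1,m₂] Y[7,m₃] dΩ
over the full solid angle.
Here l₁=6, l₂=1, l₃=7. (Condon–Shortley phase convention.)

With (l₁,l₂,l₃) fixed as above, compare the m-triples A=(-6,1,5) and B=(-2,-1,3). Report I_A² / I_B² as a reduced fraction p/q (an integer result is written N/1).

1/45

l's match ⇒ only the (l;m) 3-j factors differ between A and B.
A: triangle coeff Δ(6,1,7) = 1/1365; Σ_t [0,0]: t=0:+1/958003200 = 1/958003200; (3j)²=1/1365 [(6 1 7; -6 1 5)], sign=+1
B: triangle coeff Δ(6,1,7) = 1/1365; Σ_t [0,0]: t=0:+1/1935360 = 1/1935360; (3j)²=3/91 [(6 1 7; -2 -1 3)], sign=+1
I_A²/I_B² = (1/1365)/(3/91) = 1/45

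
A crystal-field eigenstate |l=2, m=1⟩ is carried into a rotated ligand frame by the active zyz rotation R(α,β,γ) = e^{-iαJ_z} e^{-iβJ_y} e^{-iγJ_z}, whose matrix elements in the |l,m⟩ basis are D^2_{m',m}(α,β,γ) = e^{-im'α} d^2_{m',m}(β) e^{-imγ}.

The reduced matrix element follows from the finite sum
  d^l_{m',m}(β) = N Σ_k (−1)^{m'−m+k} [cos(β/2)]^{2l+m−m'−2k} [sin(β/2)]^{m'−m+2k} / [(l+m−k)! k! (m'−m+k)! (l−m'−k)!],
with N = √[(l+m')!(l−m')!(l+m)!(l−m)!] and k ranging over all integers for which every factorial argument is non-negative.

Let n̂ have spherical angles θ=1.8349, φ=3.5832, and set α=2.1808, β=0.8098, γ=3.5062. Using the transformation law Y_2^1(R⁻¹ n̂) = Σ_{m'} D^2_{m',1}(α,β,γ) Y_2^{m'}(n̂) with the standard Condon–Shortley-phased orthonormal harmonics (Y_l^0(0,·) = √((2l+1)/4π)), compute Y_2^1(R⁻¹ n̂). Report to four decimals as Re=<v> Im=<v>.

Re=-0.0301 Im=-0.0380

Need the full column D^2_{m',1} for m'=−2..2 at α=2.1808, β=0.8098, γ=3.5062.
cos(β/2)=0.919142, sin(β/2)=0.393927
d^2_{-2,1}: single k=3 term ⇒ +0.112372;  D = +0.073707+0.084822i
d^2_{-1,1}: k∈[2..3] ⇒ +0.393294 -0.024080 = +0.369214;  D = +0.089697-0.358153i
d^2_{0,1}: k∈[1..2] ⇒ +0.749271 -0.137627 = +0.611643;  D = -0.571436+0.218101i
d^2_{1,1}: k∈[0..1] ⇒ +0.713724 -0.393294 = +0.320429;  D = +0.265150+0.179918i
d^2_{2,1}: single k=0 term ⇒ -0.611777;  D = +0.008453+0.611719i
Y_2^{m'}(θ=1.8349,φ=3.5832) and Σ D·Y over m':
  (+0.0737+0.0848i)·(+0.2285-0.2782i)  (+0.0897-0.3582i)·(+0.1760-0.0832i)  (-0.5714+0.2181i)·(-0.2509+0.0000i)  (+0.2652+0.1799i)·(-0.1760-0.0832i)  (+0.0085+0.6117i)·(+0.2285+0.2782i)
Y_2^1(R⁻¹ n̂) = -0.030122-0.037976i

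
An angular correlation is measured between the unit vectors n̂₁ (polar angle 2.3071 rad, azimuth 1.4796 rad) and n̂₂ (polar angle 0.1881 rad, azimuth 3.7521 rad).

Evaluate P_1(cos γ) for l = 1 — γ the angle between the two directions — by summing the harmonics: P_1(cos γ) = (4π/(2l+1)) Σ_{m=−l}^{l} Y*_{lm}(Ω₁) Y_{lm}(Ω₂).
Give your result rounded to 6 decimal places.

-0.749147

Expand P_1 via completeness: Σ_{m} conj(Y_{1,m}) at Ω₁ times Y_{1,m} at Ω₂ —
  [-1]  conj(Y_{1,-1})(Ω₁) = 0.02331 + 0.25493j ; Y_{1,-1}(Ω₂) = -0.05293 + 0.03704j ; Δ = -0.01068 - 0.01263j
  [+0]  conj(Y_{1,0})(Ω₁) = -0.32812 + 0.00000j ; Y_{1,0}(Ω₂) = 0.47998 + 0.00000j ; Δ = -0.15749 + 0.00000j
  [+1]  conj(Y_{1,1})(Ω₁) = -0.02331 + 0.25493j ; Y_{1,1}(Ω₂) = 0.05293 + 0.03704j ; Δ = -0.01068 + 0.01263j
Σ over m = -0.17885 + 0.00000j; ×(4π/3) → -0.74915 + 0.00000j. Real part: -0.749147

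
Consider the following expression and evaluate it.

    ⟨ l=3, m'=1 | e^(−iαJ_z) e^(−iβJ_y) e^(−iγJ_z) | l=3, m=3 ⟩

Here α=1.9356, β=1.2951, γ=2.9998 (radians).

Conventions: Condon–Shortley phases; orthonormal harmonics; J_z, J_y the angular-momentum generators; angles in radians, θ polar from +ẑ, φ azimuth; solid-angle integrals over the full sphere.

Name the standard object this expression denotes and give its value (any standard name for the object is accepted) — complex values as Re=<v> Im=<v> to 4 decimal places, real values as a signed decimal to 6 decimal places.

This is a Wigner D-matrix element — the rotation-matrix element ⟨l m'| R(α,β,γ) |l m⟩ in the angular-momentum basis.
Split into d^3_{1,3}(β=1.2951) × two z-phases.
c=cos(1.295100/2)=0.797564, s=sin(1.295100/2)=0.603234; N=√[24·2·720·1]=185.903201
Admissible k: 2..2 (factorial args all ≥0)
  k=2: (−1)^0·185.9032/(48)·0.7976^4·0.6032^2 = +0.570269
d^3_{1,3}(1.2951) = +0.570269
Phases: e^{-i·(1)·1.9356}=-0.356766-0.934194i, e^{-i·(3)·2.9998}=-0.910883-0.412665i ⇒ D=-0.034523+0.569223i

Wigner D-matrix element, Re=-0.0345 Im=0.5692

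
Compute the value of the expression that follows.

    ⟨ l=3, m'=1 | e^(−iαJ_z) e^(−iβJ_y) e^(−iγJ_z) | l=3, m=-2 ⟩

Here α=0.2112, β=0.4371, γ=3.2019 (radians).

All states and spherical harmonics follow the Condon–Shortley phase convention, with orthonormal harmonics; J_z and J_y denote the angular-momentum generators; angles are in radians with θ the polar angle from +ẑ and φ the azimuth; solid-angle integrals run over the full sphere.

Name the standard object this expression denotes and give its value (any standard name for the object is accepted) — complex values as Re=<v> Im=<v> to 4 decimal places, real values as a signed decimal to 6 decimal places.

Wigner D-matrix element, Re=-0.0583 Im=0.0053

This is a Wigner D-matrix element — the rotation-matrix element ⟨l m'| R(α,β,γ) |l m⟩ in the angular-momentum basis.
D^3_{1,-2}(0.2112,0.4371,3.2019) = e^{-i·1·0.2112}·d^3_{1,-2}(0.4371)·e^{-i·-2·3.2019}. Compute d first:
c=cos(0.437100/2)=0.976213, s=sin(0.437100/2)=0.216814; N=√[24·2·1·120]=75.894664
The bounds max(0,m−m')=0 and min(l+m,l−m')=1 give 2 terms
  k=0: (−1)^3·75.8947/(12)·0.9762^3·0.2168^3 = -0.059969
  k=1: (−1)^4·75.8947/(24)·0.9762^1·0.2168^5 = +0.001479
d^3_{1,-2}(0.4371) = -0.059969 +0.001479 = -0.058490
D = (+0.977780-0.209633i)·(-0.058490)·(+0.992735+0.120322i) = -0.058250+0.005291i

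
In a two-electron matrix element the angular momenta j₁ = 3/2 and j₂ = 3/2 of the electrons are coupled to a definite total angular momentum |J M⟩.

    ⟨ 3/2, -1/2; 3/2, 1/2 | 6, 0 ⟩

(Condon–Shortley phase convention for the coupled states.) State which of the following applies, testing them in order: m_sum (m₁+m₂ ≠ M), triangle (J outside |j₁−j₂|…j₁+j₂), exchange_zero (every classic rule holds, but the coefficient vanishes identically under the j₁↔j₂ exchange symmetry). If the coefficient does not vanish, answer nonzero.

m-sum: m₁+m₂ = -1/2+1/2 = 0, M = 0  ✓
triangle: need |j₁−j₂| ≤ J ≤ j₁+j₂, i.e. J ∈ [0, 3]; J = 6 is outside ✗ ⇒ coefficient is 0

triangle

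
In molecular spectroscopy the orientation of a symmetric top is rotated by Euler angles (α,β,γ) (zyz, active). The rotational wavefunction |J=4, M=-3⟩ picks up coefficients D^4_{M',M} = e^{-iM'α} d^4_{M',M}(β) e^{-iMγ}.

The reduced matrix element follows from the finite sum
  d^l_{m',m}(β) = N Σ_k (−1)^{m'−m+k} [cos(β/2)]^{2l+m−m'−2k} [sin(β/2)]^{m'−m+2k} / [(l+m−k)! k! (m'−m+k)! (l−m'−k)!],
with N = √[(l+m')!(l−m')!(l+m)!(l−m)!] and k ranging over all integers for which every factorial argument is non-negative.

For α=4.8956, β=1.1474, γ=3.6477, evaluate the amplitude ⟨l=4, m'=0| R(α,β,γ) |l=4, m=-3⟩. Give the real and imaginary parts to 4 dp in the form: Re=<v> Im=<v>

First d^4_{0,-3}(β=1.1474), then the phase factors e^{-i(0)α} and e^{-i(-3)γ}:
With c≡cos(β/2)=0.839899 and s≡sin(β/2)=0.542743, N=[24·24·1·5040]^{1/2}=1703.830978
k∈{0,1} keeps every argument non-negative
  k=0: (−1)^3·1703.8310/(144)·0.8399^5·0.5427^3 = -0.790646
  k=1: (−1)^4·1703.8310/(144)·0.8399^3·0.5427^5 = +0.330155
d^4_{0,-3}(1.1474) = -0.790646 +0.330155 = -0.460491
Phases: e^{-i·(0)·4.8956}=+1.000000+0.000000i, e^{-i·(-3)·3.6477}=-0.052450-0.998624i ⇒ D=+0.024153+0.459857i

Re=0.0242 Im=0.4599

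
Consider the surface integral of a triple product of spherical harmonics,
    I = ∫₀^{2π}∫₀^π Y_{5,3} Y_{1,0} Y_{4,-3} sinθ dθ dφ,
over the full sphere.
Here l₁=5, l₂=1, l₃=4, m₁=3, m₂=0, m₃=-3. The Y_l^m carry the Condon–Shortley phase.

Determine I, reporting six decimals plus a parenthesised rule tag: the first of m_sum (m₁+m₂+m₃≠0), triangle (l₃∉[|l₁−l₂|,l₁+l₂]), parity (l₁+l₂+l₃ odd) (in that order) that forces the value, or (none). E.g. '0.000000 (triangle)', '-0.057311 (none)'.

Checks pass: Σm=0; 10 even; l₃=4∈[4,6].
(2·5+1)(2·1+1)(2·4+1) = 297
Δ: 2! 8! 0! / 11! → 1/495
sum: t=1:−1/576 = -1/576
3j²(5 1 4; 0 0 0) = Δ·Π!·Σ² = 5/99  (sign -1)
sum: t=1:−1/5040 = -1/5040
3j²(5 1 4; 3 0 -3) = Δ·Π!·Σ² = 16/495  (sign +1)
combine: 4πI² = 297·5/99·16/495 = 16/33
take √, sign -1: I = -0.19642560
No selection rule forces the value: the integral is nonzero (none).

-0.196426 (none)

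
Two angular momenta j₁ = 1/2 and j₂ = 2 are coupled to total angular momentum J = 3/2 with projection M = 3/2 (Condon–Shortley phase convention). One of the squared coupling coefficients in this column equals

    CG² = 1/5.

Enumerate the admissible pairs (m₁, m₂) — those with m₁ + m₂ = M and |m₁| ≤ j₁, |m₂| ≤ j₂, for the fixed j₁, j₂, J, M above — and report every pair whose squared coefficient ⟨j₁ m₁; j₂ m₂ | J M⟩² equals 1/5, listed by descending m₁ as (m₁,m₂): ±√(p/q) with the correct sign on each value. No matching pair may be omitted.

Admissible pairs with m₁+m₂ = M = 3/2: (-1/2,2), (1/2,1)
  (m₁,m₂)=(1/2,1): CG² = 1/5, CG = +√(1/5)   ← matches the target
  (m₁,m₂)=(-1/2,2): CG² = 4/5, CG = −√(4/5)
Pairs with CG² = 1/5: (1/2,1): +√(1/5)

(1/2,1): +√(1/5)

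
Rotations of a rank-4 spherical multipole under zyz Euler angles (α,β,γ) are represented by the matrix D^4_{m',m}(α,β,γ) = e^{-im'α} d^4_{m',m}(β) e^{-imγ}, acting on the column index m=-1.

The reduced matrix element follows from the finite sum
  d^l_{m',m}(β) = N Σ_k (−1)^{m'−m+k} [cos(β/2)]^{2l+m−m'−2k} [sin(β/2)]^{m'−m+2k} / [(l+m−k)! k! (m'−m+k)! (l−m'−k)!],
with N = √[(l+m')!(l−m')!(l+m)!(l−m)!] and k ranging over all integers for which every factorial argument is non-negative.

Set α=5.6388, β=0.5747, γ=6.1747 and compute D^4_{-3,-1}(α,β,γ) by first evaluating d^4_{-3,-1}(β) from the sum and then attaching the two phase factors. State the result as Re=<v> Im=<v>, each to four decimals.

D^4_{-3,-1}(5.6388,0.5747,6.1747) = e^{-i·-3·5.6388}·d^4_{-3,-1}(0.5747)·e^{-i·-1·6.1747}. Compute d first:
c=cos(0.574700/2)=0.958998, s=sin(0.574700/2)=0.283412; N=√[1·5040·6·120]=1904.940944
k∈{2,3} keeps every argument non-negative
  k=2: (−1)^0·1904.9409/(240)·0.9590^6·0.2834^2 = +0.495922
  k=3: (−1)^1·1904.9409/(144)·0.9590^4·0.2834^4 = -0.072188
d^4_{-3,-1}(0.5747) = +0.495922 -0.072188 = +0.423734
D = (-0.354482-0.935063i)·(+0.423734)·(+0.994121-0.108273i) = -0.192223-0.377626i

Re=-0.1922 Im=-0.3776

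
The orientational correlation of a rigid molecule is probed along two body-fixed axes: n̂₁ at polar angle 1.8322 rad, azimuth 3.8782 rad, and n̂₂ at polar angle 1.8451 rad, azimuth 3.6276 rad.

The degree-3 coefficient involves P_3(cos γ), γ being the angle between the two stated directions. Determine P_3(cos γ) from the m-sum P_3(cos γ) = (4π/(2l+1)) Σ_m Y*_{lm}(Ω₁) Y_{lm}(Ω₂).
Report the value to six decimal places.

0.831522

Addition theorem: P_3(cos γ) = (4π/7) Σ_m Y*_{lm}(Ω₁) Y_{lm}(Ω₂), m = −3…3:
  m=-3: (0.224329, -0.301911) × (-0.041881, 0.369793) = (0.102249, 0.095600)  (running Σ = (0.102249, 0.095600))
  m=-2: (-0.024014, -0.245306) × (-0.144584, 0.211891) = (0.055450, 0.030379)  (running Σ = (0.157700, 0.125979))
  m=-1: (0.154034, 0.139691) × (0.174157, -0.092002) = (0.039678, 0.010157)  (running Σ = (0.197378, 0.136135))
  m=0: (0.257121, -0.000000) × (0.266169, 0.000000) = (0.068438, 0.000000)  (running Σ = (0.265815, 0.136135))
  m=1: (-0.154034, 0.139691) × (-0.174157, -0.092002) = (0.039678, -0.010157)  (running Σ = (0.305493, 0.125979))
  m=2: (-0.024014, 0.245306) × (-0.144584, -0.211891) = (0.055450, -0.030379)  (running Σ = (0.360943, 0.095600))
  m=3: (-0.224329, -0.301911) × (0.041881, 0.369793) = (0.102249, -0.095600)  (running Σ = (0.463193, 0.000000))
Accumulated sum (0.463193, 0.000000); after 4π/(2l+1) scaling, (0.831522, 0.000000) ⇒ P_3 = 0.831522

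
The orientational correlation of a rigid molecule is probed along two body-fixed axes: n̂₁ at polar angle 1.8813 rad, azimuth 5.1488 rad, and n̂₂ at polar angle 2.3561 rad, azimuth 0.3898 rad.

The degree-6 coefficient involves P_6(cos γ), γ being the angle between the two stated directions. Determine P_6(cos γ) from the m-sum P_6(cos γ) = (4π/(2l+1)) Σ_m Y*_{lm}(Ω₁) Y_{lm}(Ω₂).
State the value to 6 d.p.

0.018730

Summing Y*_{l m}(θ₁,φ₁)·Y_{l m}(θ₂,φ₂) over m ∈ [−6, 6]; prefactor 4π/(2·6+1) = 0.966644:
  m=-6: (0.31188 - 0.17987j) × (-0.04197 - 0.04346j) = -0.02091 - 0.00600j  (running Σ = -0.02091 - 0.00600j)
  m=-5: (-0.32773 - 0.22967j) × (0.07727 + 0.19447j) = 0.01934 - 0.08148j  (running Σ = -0.00157 - 0.08749j)
  m=-4: (-0.00137 + 0.00777j) × (0.00466 - 0.40141j) = 0.00311 + 0.00059j  (running Σ = 0.00154 - 0.08690j)
  m=-3: (-0.32748 + 0.08767j) × (-0.15903 + 0.37467j) = 0.01923 - 0.13664j  (running Σ = 0.02078 - 0.22354j)
  m=-2: (0.07454 + 0.08886j) × (0.02880 - 0.02846j) = 0.00468 + 0.00044j  (running Σ = 0.02545 - 0.22310j)
  m=-1: (-0.12599 + 0.27014j) × (0.33349 - 0.13701j) = -0.00501 + 0.10735j  (running Σ = 0.02044 - 0.11575j)
  m=0: (0.14270 + 0.00000j) × (-0.15076 + 0.00000j) = -0.02151 + 0.00000j  (running Σ = -0.00107 - 0.11575j)
  m=1: (0.12599 + 0.27014j) × (-0.33349 - 0.13701j) = -0.00501 - 0.10735j  (running Σ = -0.00608 - 0.22310j)
  m=2: (0.07454 - 0.08886j) × (0.02880 + 0.02846j) = 0.00468 - 0.00044j  (running Σ = -0.00140 - 0.22354j)
  m=3: (0.32748 + 0.08767j) × (0.15903 + 0.37467j) = 0.01923 + 0.13664j  (running Σ = 0.01783 - 0.08690j)
  m=4: (-0.00137 - 0.00777j) × (0.00466 + 0.40141j) = 0.00311 - 0.00059j  (running Σ = 0.02094 - 0.08749j)
  m=5: (0.32773 - 0.22967j) × (-0.07727 + 0.19447j) = 0.01934 + 0.08148j  (running Σ = 0.04028 - 0.00600j)
  m=6: (0.31188 + 0.17987j) × (-0.04197 + 0.04346j) = -0.02091 + 0.00600j  (running Σ = 0.01938 - 0.00000j)
Σ over m = 0.01938 - 0.00000j; ×(4π/13) → 0.01873 - 0.00000j. Real part: 0.018730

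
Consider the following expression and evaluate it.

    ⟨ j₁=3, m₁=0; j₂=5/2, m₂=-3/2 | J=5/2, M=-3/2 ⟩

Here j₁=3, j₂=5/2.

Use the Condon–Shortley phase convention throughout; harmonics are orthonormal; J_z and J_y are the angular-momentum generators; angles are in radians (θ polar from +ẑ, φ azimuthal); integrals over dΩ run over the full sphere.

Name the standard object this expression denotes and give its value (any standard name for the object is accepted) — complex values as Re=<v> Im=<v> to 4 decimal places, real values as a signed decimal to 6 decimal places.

This is a Clebsch–Gordan (vector-coupling) coefficient.
j₁+j₂−J=3  J+j₁−j₂=3  J−j₁+j₂=2  j₁+j₂+J+1=9
(j₁±m₁, j₂±m₂, J±M) = (3,3,1,4,1,4)
P² = 864/35
sum k=0..1:
  [0] +1/36 = 1/36
  [1] −1/8 = -1/8
S = -7/72
C² = P²·S² = 7/30 ; C = -0.483046

Clebsch–Gordan coefficient, −√(7/30) ≈ -0.483046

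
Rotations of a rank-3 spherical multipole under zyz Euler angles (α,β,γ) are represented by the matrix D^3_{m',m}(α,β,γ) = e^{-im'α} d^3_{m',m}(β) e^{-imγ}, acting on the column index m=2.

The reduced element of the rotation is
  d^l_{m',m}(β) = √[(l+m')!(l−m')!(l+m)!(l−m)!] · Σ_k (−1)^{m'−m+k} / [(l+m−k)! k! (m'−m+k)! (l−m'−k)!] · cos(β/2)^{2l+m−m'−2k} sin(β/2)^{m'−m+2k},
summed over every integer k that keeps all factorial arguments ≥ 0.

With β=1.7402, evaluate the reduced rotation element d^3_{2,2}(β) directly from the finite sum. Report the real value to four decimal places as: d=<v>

d=-0.4330

d^3_{2,2}(β=1.7402) via the finite sum:
c=cos(1.740200/2)=0.644750, s=sin(1.740200/2)=0.764393; N=√[120·1·120·1]=120.000000
k: max(0,(2)−(2))=0 … min(3+(2),3−(2))=1
  k=0: (−1)^0·120.0000/(120)·0.6448^6·0.7644^0 = +0.071837
  k=1: (−1)^1·120.0000/(24)·0.6448^4·0.7644^2 = -0.504858
d^3_{2,2}(1.7402) = +0.071837 -0.504858 = -0.433021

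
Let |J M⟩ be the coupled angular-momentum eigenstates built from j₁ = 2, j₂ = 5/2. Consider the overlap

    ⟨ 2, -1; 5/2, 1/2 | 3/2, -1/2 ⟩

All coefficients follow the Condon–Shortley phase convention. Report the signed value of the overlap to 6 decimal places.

+0.487950

triangle: 3!*1!*2!/7! = 12/5040
(j±m)!: 1!*3!*3!*2!*1!*2! = 144
prefactor² = (2J+1)*Δ*N² = 48/35
  k=2: +1/(2!*1!*1!*1!*0!*1!) = 1/2
  k=3: −1/(3!*0!*0!*0!*1!*2!) = -1/12
Σ = 5/12  ⇒  CG² = 48/35*(5/12)² = 5/21
CG = +√(5/21) = +0.487950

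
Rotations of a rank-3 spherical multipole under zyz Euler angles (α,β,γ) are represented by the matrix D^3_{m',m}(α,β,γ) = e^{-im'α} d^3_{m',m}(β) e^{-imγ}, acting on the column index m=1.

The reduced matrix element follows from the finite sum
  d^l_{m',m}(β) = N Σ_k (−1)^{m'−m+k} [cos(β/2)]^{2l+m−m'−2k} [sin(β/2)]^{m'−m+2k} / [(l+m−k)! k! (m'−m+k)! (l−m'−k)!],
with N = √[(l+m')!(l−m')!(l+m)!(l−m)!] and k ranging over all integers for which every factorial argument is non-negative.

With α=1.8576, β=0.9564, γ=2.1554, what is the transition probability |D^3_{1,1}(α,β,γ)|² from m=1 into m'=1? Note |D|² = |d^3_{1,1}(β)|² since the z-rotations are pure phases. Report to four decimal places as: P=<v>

Split into d^3_{1,1}(β=0.9564) × two z-phases.
With c≡cos(β/2)=0.887825 and s≡sin(β/2)=0.460182, N=[24·2·24·2]^{1/2}=48.000000
k: max(0,(1)−(1))=0 … min(3+(1),3−(1))=2
  k=0: (−1)^0·48.0000/(48)·0.8878^6·0.4602^0 = +0.489737
  k=1: (−1)^1·48.0000/(6)·0.8878^4·0.4602^2 = -1.052587
  k=2: (−1)^2·48.0000/(8)·0.8878^2·0.4602^4 = +0.212092
d^3_{1,1}(0.9564) = +0.489737 -1.052587 +0.212092 = -0.350757
|D^3_{1,1}|² = |d^3_{1,1}(β)|² = (-0.350757)² = 0.123031 (the z-rotation phases have unit modulus)

P=0.1230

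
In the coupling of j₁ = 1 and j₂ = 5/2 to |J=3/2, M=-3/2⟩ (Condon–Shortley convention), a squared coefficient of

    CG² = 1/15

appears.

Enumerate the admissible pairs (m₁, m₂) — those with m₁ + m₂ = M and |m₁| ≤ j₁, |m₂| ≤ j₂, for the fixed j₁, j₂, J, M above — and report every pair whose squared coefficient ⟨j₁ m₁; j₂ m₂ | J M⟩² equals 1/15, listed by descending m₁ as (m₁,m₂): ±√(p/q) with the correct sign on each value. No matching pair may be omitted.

(-1,-1/2): +√(1/15)

Admissible pairs with m₁+m₂ = M = -3/2: (-1,-1/2), (0,-3/2), (1,-5/2)
  (m₁,m₂)=(1,-5/2): CG² = 2/3, CG = +√(2/3)
  (m₁,m₂)=(0,-3/2): CG² = 4/15, CG = −√(4/15)
  (m₁,m₂)=(-1,-1/2): CG² = 1/15, CG = +√(1/15)   ← matches the target
Pairs with CG² = 1/15: (-1,-1/2): +√(1/15)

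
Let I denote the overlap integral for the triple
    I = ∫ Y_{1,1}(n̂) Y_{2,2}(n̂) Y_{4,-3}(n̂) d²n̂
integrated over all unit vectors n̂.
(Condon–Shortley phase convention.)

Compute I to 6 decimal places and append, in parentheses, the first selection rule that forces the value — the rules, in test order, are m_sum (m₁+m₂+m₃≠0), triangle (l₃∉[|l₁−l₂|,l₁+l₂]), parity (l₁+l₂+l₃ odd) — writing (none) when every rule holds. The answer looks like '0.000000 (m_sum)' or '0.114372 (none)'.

l₃=4 ∉ [1,3] — triangle fails ⇒ I = 0

0.000000 (triangle)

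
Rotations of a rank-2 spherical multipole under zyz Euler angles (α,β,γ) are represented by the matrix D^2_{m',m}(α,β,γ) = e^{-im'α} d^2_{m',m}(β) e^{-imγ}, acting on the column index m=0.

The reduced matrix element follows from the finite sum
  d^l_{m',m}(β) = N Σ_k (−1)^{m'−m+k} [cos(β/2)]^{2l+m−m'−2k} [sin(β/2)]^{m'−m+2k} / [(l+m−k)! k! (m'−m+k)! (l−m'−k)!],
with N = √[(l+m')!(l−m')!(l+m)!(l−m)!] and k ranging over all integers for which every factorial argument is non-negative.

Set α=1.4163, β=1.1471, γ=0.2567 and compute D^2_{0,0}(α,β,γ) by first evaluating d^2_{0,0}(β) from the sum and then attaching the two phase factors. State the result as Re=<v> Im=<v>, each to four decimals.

Re=-0.2465 Im=0.0000

First d^2_{0,0}(β=1.1471), then the phase factors e^{-i(0)α} and e^{-i(0)γ}:
With c≡cos(β/2)=0.839980 and s≡sin(β/2)=0.542617, N=[2·2·2·2]^{1/2}=4.000000
The bounds max(0,m−m')=0 and min(l+m,l−m')=2 give 3 terms
  k=0: (−1)^0·4.0000/(4)·0.8400^4·0.5426^0 = +0.497824
  k=1: (−1)^1·4.0000/(1)·0.8400^2·0.5426^2 = -0.830970
  k=2: (−1)^2·4.0000/(4)·0.8400^0·0.5426^4 = +0.086691
d^2_{0,0}(1.1471) = +0.497824 -0.830970 +0.086691 = -0.246455
Attach z-rotation phases: D = e^{-i(0)(1.4163)}·(-0.246455)·e^{-i(0)(0.2567)} = -0.246455+0.000000i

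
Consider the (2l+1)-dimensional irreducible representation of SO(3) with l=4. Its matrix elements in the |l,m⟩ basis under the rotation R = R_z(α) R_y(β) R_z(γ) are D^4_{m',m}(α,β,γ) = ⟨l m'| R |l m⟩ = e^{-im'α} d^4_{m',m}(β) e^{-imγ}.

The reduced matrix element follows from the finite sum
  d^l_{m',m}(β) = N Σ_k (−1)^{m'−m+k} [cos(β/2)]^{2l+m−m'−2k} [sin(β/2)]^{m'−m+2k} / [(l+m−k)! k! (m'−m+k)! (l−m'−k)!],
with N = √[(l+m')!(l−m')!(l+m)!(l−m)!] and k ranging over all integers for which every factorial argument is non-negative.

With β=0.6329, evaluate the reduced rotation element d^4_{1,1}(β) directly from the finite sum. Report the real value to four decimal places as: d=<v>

d=-0.1835

d^4_{1,1}(β=0.6329) via the finite sum:
Half-angle: c=0.950346, s=0.311195. N=√(120·6·120·6)=720.000000
The bounds max(0,m−m')=0 and min(l+m,l−m')=3 give 4 terms
  k=0: (−1)^0·720.0000/(720)·0.9503^8·0.3112^0 = +0.665357
  k=1: (−1)^1·720.0000/(48)·0.9503^6·0.3112^2 = -1.070155
  k=2: (−1)^2·720.0000/(24)·0.9503^4·0.3112^4 = +0.229497
  k=3: (−1)^3·720.0000/(72)·0.9503^2·0.3112^6 = -0.008203
d^4_{1,1}(0.6329) = +0.665357 -1.070155 +0.229497 -0.008203 = -0.183504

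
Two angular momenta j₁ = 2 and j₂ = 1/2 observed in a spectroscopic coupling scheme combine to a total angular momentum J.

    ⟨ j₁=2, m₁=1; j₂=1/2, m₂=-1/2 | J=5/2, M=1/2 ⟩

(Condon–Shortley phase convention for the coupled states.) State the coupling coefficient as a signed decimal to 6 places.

+√(2/5) = +0.632456

√[6·0!4!1!/6! · 3!1!0!1!3!2!] = √(72/5)
  +(−1)^0/∏(0,0,1,0,3,1)! = 1/6  (running 1/6)
⟨..|..⟩ = √(72/5)·(1/6) = +0.632456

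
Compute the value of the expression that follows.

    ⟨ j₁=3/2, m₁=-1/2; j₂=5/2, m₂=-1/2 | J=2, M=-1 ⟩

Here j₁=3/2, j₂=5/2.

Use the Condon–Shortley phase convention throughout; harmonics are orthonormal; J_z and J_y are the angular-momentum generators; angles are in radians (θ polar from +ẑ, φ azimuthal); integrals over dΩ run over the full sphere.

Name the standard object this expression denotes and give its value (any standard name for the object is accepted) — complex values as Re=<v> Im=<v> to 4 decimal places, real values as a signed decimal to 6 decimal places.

This is a Clebsch–Gordan (vector-coupling) coefficient.
j₁+j₂−J=2  J+j₁−j₂=1  J−j₁+j₂=3  j₁+j₂+J+1=7
(j₁±m₁, j₂±m₂, J±M) = (1,2,2,3,1,3)
P² = 12/7
sum k=1..2:
  [1] −1/2 = -1/2
  [2] +1/12 = 1/12
S = -5/12
C² = P²·S² = 25/84 ; C = -0.545545

Clebsch–Gordan coefficient, −√(25/84) ≈ -0.545545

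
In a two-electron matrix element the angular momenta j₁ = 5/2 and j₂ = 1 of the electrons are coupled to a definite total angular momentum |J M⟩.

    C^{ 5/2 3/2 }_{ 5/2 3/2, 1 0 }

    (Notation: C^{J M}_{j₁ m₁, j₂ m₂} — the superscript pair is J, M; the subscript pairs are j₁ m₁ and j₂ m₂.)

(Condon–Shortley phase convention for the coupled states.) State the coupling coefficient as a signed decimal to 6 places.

+√(9/35) ≈ +0.507093

triangle: 1!×4!×1!/7! = 24/5040
(j±m)!: 4!×1!×1!×1!×4!×1! = 576
prefactor² = (2J+1)×Δ×N² = 576/35
  k=0: +1/(0!×1!×1!×1!×3!×0!) = 1/6
  k=1: −1/(1!×0!×0!×0!×4!×1!) = -1/24
Σ = 1/8  ⇒  CG² = 576/35×(1/8)² = 9/35
CG = +√(9/35) = +0.507093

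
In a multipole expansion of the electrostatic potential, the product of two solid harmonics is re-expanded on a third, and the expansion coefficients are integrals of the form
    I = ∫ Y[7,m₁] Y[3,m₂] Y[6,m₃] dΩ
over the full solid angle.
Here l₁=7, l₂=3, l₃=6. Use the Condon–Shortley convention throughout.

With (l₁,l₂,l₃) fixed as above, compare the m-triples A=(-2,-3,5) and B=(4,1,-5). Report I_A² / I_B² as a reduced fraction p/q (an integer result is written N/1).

Same 7,3,6: normalisation and zero-m 3j drop out of the ratio.
A: Δ: 4! 10! 2! / 17! → 1/2042040; sum: t=0:+1/17418240 = 1/17418240; 3j²(7 3 6; -2 -3 5) = Δ·Π!·Σ² = 25/12376  (sign -1)
B: Δ: 4! 10! 2! / 17! → 1/2042040; sum: t=2:+1/2903040 t=3:−1/21772800 = 13/43545600; 3j²(7 3 6; 4 1 -5) = Δ·Π!·Σ² = 143/7140  (sign -1)
I_A²/I_B² = (25/12376)/(143/7140) = 375/3718

375/3718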